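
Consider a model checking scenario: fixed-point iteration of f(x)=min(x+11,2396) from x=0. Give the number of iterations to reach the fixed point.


Step 1: x=0, cap=2396, increment=11
Step 2: x grows by 11 each step until capped at 2396; fixed point is x=2396
Step 3: iterations = ceil(2396/11) = 218

218


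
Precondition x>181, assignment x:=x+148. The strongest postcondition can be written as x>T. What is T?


Formula: sp(P, x:=E) = exists old_x. (x = E[old_x/x]) AND P[old_x/x] (old_x is the value of x before the assignment; eliminate old_x by solving x = E[old_x/x] for old_x)
Step 1: Precondition P: x>181, i.e. old_x > 181
Step 2: Assignment gives x = old_x + 148, so old_x = x - 148
Step 3: Substitute into P: x - 148 > 181
Step 4: Simplify: x > 181+148 = 329

329


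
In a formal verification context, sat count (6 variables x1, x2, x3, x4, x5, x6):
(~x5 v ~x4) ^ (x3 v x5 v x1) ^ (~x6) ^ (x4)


CNF with 4 clauses over 6 vars (64 assignments).
An assignment satisfies CNF iff every clause has >=1 true literal.
Check each row (bits = x1,x2,x3,x4,x5,x6; clause T/F shown):
  row 0 [000000]: clauses=TFTF -> 0
  row 1 [000001]: clauses=TFFF -> 0
  row 2 [000010]: clauses=TTTF -> 0
  row 3 [000011]: clauses=TTFF -> 0
  row 4 [000100]: clauses=TFTT -> 0
  (every remaining row is evaluated the same way; all 64 results are listed next)
Full result column, 8 rows per line (x1,x2,x3 fixed per line; x4,x5,x6 runs 000..111 left to right):
  rows 0-7 [x1,x2,x3=000]: 00000000  (ones: 0)
  rows 8-15 [x1,x2,x3=001]: 00001000  (ones: 1)
  rows 16-23 [x1,x2,x3=010]: 00000000  (ones: 0)
  rows 24-31 [x1,x2,x3=011]: 00001000  (ones: 1)
  rows 32-39 [x1,x2,x3=100]: 00001000  (ones: 1)
  rows 40-47 [x1,x2,x3=101]: 00001000  (ones: 1)
  rows 48-55 [x1,x2,x3=110]: 00001000  (ones: 1)
  rows 56-63 [x1,x2,x3=111]: 00001000  (ones: 1)
Satisfying assignments = 0+1+0+1+1+1+1+1 = 6

6


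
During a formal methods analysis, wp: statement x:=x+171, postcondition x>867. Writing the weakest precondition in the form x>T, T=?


Formula: wp(x:=E, P) = P[E/x] (substitute E for x in postcondition)
Step 1: Postcondition: x>867
Step 2: Substitute x+171 for x: x+171>867
Step 3: Solve for x: x > 867-171 = 696

696


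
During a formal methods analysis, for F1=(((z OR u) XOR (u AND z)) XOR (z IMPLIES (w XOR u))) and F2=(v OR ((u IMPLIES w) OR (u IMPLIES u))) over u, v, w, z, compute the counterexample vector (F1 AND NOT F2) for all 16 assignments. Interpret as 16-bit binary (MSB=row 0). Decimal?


F1 = (((z OR u) XOR (u AND z)) XOR (z IMPLIES (w XOR u)))
F2 = (v OR ((u IMPLIES w) OR (u IMPLIES u)))
Counterexample to F1=>F2 is where F1=1 and F2=0.
Evaluate each row (bits = u,v,w,z, MSB first):
  row 0 [0000]: F1=1 F2=1 -> F1&~F2 -> 0
  row 1 [0001]: F1=1 F2=1 -> F1&~F2 -> 0
  row 2 [0010]: F1=1 F2=1 -> F1&~F2 -> 0
  row 3 [0011]: F1=0 F2=1 -> F1&~F2 -> 0
  row 4 [0100]: F1=1 F2=1 -> F1&~F2 -> 0
  row 5 [0101]: F1=1 F2=1 -> F1&~F2 -> 0
  row 6 [0110]: F1=1 F2=1 -> F1&~F2 -> 0
  row 7 [0111]: F1=0 F2=1 -> F1&~F2 -> 0
  row 8 [1000]: F1=0 F2=1 -> F1&~F2 -> 0
  row 9 [1001]: F1=1 F2=1 -> F1&~F2 -> 0
  row 10 [1010]: F1=0 F2=1 -> F1&~F2 -> 0
  row 11 [1011]: F1=0 F2=1 -> F1&~F2 -> 0
  row 12 [1100]: F1=0 F2=1 -> F1&~F2 -> 0
  row 13 [1101]: F1=1 F2=1 -> F1&~F2 -> 0
  row 14 [1110]: F1=0 F2=1 -> F1&~F2 -> 0
  row 15 [1111]: F1=0 F2=1 -> F1&~F2 -> 0
Full result column, 4 rows per line (u,v fixed per line; w,z runs 00..11 left to right):
  rows 0-3 [u,v=00]: 0000  = hex 0
  rows 4-7 [u,v=01]: 0000  = hex 0
  rows 8-11 [u,v=10]: 0000  = hex 0
  rows 12-15 [u,v=11]: 0000  = hex 0
Counterexample vector (row 0 .. row 15) = 0000000000000000
Output column grouped in 4s = 0000 0000 0000 0000 = 0x0000
Convert to decimal digit by digit (value = value*16 + digit):
  0 -> 0
  0*16 + 0 = 0
  0*16 + 0 = 0
  0*16 + 0 = 0
Decimal = 0

0


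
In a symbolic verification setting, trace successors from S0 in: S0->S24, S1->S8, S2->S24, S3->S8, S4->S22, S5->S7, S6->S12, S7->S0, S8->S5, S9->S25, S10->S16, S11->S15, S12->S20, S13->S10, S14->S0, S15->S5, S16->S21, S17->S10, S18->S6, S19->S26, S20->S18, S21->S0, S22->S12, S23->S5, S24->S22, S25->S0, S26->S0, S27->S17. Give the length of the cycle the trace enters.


Trace from S0 until a state repeats:
  S0 -> S24 -> S22 -> S12 -> S20 -> S18 -> S6 -> S12
S12 first seen at step 3, revisited at step 7.
Cycle length = 7 - 3 = 4

4


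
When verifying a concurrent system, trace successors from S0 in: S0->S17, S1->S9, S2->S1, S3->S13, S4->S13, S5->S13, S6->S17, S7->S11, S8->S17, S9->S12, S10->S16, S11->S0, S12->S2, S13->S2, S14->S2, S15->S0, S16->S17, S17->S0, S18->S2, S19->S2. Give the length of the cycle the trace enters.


Trace from S0 until a state repeats:
  S0 -> S17 -> S0
S0 first seen at step 0, revisited at step 2.
Cycle length = 2 - 0 = 2

2


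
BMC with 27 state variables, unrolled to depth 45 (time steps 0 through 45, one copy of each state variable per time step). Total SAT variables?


BMC unrolls to depth k, creating one copy of each state var for steps 0..k.
Step count = 45 + 1 = 46 (steps 0 through 45)
Vars per step = 27
Total = 27 * 46 = 1242

1242


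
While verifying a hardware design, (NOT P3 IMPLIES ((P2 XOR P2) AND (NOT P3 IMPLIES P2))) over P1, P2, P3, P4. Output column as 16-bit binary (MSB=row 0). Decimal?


Formula: (NOT P3 IMPLIES ((P2 XOR P2) AND (NOT P3 IMPLIES P2))) over P1, P2, P3, P4 (16 rows)
Evaluate each row (bits = P1,P2,P3,P4, MSB first):
  row 0 [0000]: (NOT 0 IMPLIES ((0 XOR 0) AND (NOT 0 IMPLIES 0))) -> 0
  row 1 [0001]: (NOT 0 IMPLIES ((0 XOR 0) AND (NOT 0 IMPLIES 0))) -> 0
  row 2 [0010]: (NOT 1 IMPLIES ((0 XOR 0) AND (NOT 1 IMPLIES 0))) -> 1
  row 3 [0011]: (NOT 1 IMPLIES ((0 XOR 0) AND (NOT 1 IMPLIES 0))) -> 1
  row 4 [0100]: (NOT 0 IMPLIES ((1 XOR 1) AND (NOT 0 IMPLIES 1))) -> 0
  row 5 [0101]: (NOT 0 IMPLIES ((1 XOR 1) AND (NOT 0 IMPLIES 1))) -> 0
  row 6 [0110]: (NOT 1 IMPLIES ((1 XOR 1) AND (NOT 1 IMPLIES 1))) -> 1
  row 7 [0111]: (NOT 1 IMPLIES ((1 XOR 1) AND (NOT 1 IMPLIES 1))) -> 1
  row 8 [1000]: (NOT 0 IMPLIES ((0 XOR 0) AND (NOT 0 IMPLIES 0))) -> 0
  row 9 [1001]: (NOT 0 IMPLIES ((0 XOR 0) AND (NOT 0 IMPLIES 0))) -> 0
  row 10 [1010]: (NOT 1 IMPLIES ((0 XOR 0) AND (NOT 1 IMPLIES 0))) -> 1
  row 11 [1011]: (NOT 1 IMPLIES ((0 XOR 0) AND (NOT 1 IMPLIES 0))) -> 1
  row 12 [1100]: (NOT 0 IMPLIES ((1 XOR 1) AND (NOT 0 IMPLIES 1))) -> 0
  row 13 [1101]: (NOT 0 IMPLIES ((1 XOR 1) AND (NOT 0 IMPLIES 1))) -> 0
  row 14 [1110]: (NOT 1 IMPLIES ((1 XOR 1) AND (NOT 1 IMPLIES 1))) -> 1
  row 15 [1111]: (NOT 1 IMPLIES ((1 XOR 1) AND (NOT 1 IMPLIES 1))) -> 1
Full result column, 4 rows per line (P1,P2 fixed per line; P3,P4 runs 00..11 left to right):
  rows 0-3 [P1,P2=00]: 0011  = hex 3
  rows 4-7 [P1,P2=01]: 0011  = hex 3
  rows 8-11 [P1,P2=10]: 0011  = hex 3
  rows 12-15 [P1,P2=11]: 0011  = hex 3
Output column (row 0 .. row 15) = 0011001100110011
Output column grouped in 4s = 0011 0011 0011 0011 = 0x3333
Convert to decimal digit by digit (value = value*16 + digit):
  3 -> 3
  3*16 + 3 = 51
  51*16 + 3 = 819
  819*16 + 3 = 13107
Decimal = 13107

13107


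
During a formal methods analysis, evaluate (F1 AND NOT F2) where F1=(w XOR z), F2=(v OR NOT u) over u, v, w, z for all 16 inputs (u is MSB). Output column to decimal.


F1 = (w XOR z)
F2 = (v OR NOT u)
Counterexample to F1=>F2 is where F1=1 and F2=0.
Evaluate each row (bits = u,v,w,z, MSB first):
  row 0 [0000]: F1=0 F2=1 -> F1&~F2 -> 0
  row 1 [0001]: F1=1 F2=1 -> F1&~F2 -> 0
  row 2 [0010]: F1=1 F2=1 -> F1&~F2 -> 0
  row 3 [0011]: F1=0 F2=1 -> F1&~F2 -> 0
  row 4 [0100]: F1=0 F2=1 -> F1&~F2 -> 0
  row 5 [0101]: F1=1 F2=1 -> F1&~F2 -> 0
  row 6 [0110]: F1=1 F2=1 -> F1&~F2 -> 0
  row 7 [0111]: F1=0 F2=1 -> F1&~F2 -> 0
  row 8 [1000]: F1=0 F2=0 -> F1&~F2 -> 0
  row 9 [1001]: F1=1 F2=0 -> F1&~F2 -> 1
  row 10 [1010]: F1=1 F2=0 -> F1&~F2 -> 1
  row 11 [1011]: F1=0 F2=0 -> F1&~F2 -> 0
  row 12 [1100]: F1=0 F2=1 -> F1&~F2 -> 0
  row 13 [1101]: F1=1 F2=1 -> F1&~F2 -> 0
  row 14 [1110]: F1=1 F2=1 -> F1&~F2 -> 0
  row 15 [1111]: F1=0 F2=1 -> F1&~F2 -> 0
Full result column, 4 rows per line (u,v fixed per line; w,z runs 00..11 left to right):
  rows 0-3 [u,v=00]: 0000  = hex 0
  rows 4-7 [u,v=01]: 0000  = hex 0
  rows 8-11 [u,v=10]: 0110  = hex 6
  rows 12-15 [u,v=11]: 0000  = hex 0
Counterexample vector (row 0 .. row 15) = 0000000001100000
Output column grouped in 4s = 0000 0000 0110 0000 = 0x0060
Convert to decimal digit by digit (value = value*16 + digit):
  0 -> 0
  0*16 + 0 = 0
  0*16 + 6 = 6
  6*16 + 0 = 96
Decimal = 96

96


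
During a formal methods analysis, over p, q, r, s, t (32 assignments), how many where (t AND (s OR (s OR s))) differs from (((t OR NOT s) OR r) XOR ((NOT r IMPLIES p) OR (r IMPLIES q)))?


F1 = (t AND (s OR (s OR s)))
F2 = (((t OR NOT s) OR r) XOR ((NOT r IMPLIES p) OR (r IMPLIES q)))
Evaluate both on each of 32 rows (bits = p,q,r,s,t):
  row 0 [00000]: F1=0 F2=0 -> 0
  row 1 [00001]: F1=0 F2=0 -> 0
  row 2 [00010]: F1=0 F2=1 (differ) -> 1
  row 3 [00011]: F1=1 F2=0 (differ) -> 1
  row 4 [00100]: F1=0 F2=0 -> 0
  row 5 [00101]: F1=0 F2=0 -> 0
  row 6 [00110]: F1=0 F2=0 -> 0
  row 7 [00111]: F1=1 F2=0 (differ) -> 1
  row 8 [01000]: F1=0 F2=0 -> 0
  row 9 [01001]: F1=0 F2=0 -> 0
  row 10 [01010]: F1=0 F2=1 (differ) -> 1
  row 11 [01011]: F1=1 F2=0 (differ) -> 1
  row 12 [01100]: F1=0 F2=0 -> 0
  row 13 [01101]: F1=0 F2=0 -> 0
  row 14 [01110]: F1=0 F2=0 -> 0
  row 15 [01111]: F1=1 F2=0 (differ) -> 1
  row 16 [10000]: F1=0 F2=0 -> 0
  row 17 [10001]: F1=0 F2=0 -> 0
  row 18 [10010]: F1=0 F2=1 (differ) -> 1
  row 19 [10011]: F1=1 F2=0 (differ) -> 1
  row 20 [10100]: F1=0 F2=0 -> 0
  row 21 [10101]: F1=0 F2=0 -> 0
  row 22 [10110]: F1=0 F2=0 -> 0
  row 23 [10111]: F1=1 F2=0 (differ) -> 1
  row 24 [11000]: F1=0 F2=0 -> 0
  row 25 [11001]: F1=0 F2=0 -> 0
  row 26 [11010]: F1=0 F2=1 (differ) -> 1
  row 27 [11011]: F1=1 F2=0 (differ) -> 1
  row 28 [11100]: F1=0 F2=0 -> 0
  row 29 [11101]: F1=0 F2=0 -> 0
  row 30 [11110]: F1=0 F2=0 -> 0
  row 31 [11111]: F1=1 F2=0 (differ) -> 1
Full result column, 8 rows per line (p,q fixed per line; r,s,t runs 000..111 left to right):
  rows 0-7 [p,q=00]: 00110001  (ones: 3)
  rows 8-15 [p,q=01]: 00110001  (ones: 3)
  rows 16-23 [p,q=10]: 00110001  (ones: 3)
  rows 24-31 [p,q=11]: 00110001  (ones: 3)
Disagreements = 3+3+3+3 = 12

12


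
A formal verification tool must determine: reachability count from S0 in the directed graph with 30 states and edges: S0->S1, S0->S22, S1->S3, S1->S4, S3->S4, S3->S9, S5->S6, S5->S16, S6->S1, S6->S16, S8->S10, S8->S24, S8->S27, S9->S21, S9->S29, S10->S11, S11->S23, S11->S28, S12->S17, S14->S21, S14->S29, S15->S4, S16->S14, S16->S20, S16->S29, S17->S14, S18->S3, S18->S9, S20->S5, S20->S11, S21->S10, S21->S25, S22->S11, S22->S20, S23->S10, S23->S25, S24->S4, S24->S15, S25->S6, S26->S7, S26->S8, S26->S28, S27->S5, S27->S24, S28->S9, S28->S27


BFS from S0:
  layer 0: {S0}
  layer 1: {S1, S22}
  layer 2: {S3, S4, S11, S20}
  layer 3: {S5, S9, S23, S28}
  layer 4: {S6, S10, S16, S21, S25, S27, S29}
  layer 5: {S14, S24}
  layer 6: {S15}
Reachable set: {S0, S1, S3, S4, S5, S6, S9, S10, S11, S14, S15, S16, S20, S21, S22, S23, S24, S25, S27, S28, S29}
Count = 21

21


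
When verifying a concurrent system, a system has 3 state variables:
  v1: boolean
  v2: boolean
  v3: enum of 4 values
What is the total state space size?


State space = product of domain sizes of all variables.
Domain sizes:
  v1 (boolean): 2
  v2 (boolean): 2
  v3 (enum of 4 values): 4
Product = 2 * 2 * 4 = 16

16


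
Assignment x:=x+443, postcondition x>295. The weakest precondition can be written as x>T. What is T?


Formula: wp(x:=E, P) = P[E/x] (substitute E for x in postcondition)
Step 1: Postcondition: x>295
Step 2: Substitute x+443 for x: x+443>295
Step 3: Solve for x: x > 295-443 = -148

-148


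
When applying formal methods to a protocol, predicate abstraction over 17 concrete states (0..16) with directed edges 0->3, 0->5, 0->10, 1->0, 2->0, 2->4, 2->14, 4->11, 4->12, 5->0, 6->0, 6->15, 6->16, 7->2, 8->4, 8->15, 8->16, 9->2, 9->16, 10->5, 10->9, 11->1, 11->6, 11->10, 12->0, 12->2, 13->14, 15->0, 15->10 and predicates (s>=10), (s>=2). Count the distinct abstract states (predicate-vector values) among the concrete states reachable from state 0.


BFS from 0:
Concrete reachable: {0, 1, 2, 3, 4, 5, 6, 9, 10, 11, 12, 14, 15, 16}
Abstract via predicates (s>=10), (s>=2):
  (0,0) <- {0, 1}
  (0,1) <- {2, 3, 4, 5, 6, 9}
  (1,1) <- {10, 11, 12, 14, 15, 16}
Distinct abstract states = 3

3


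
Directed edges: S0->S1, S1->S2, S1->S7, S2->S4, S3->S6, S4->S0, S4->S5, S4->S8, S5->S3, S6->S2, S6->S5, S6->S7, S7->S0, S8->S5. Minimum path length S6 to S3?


BFS layer-by-layer from S6:
  dist 0: {S6}
  dist 1: {S2, S5, S7}
  dist 2: {S0, S3, S4}
  -> S3 reached at distance 2
Shortest path length = 2

2


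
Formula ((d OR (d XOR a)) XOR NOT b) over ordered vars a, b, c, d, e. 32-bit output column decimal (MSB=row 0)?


Formula: ((d OR (d XOR a)) XOR NOT b) over a, b, c, d, e (32 rows)
Evaluate each row (bits = a,b,c,d,e, MSB first):
  row 0 [00000]: ((0 OR (0 XOR 0)) XOR NOT 0) -> 1
  row 1 [00001]: ((0 OR (0 XOR 0)) XOR NOT 0) -> 1
  row 2 [00010]: ((1 OR (1 XOR 0)) XOR NOT 0) -> 0
  row 3 [00011]: ((1 OR (1 XOR 0)) XOR NOT 0) -> 0
  row 4 [00100]: ((0 OR (0 XOR 0)) XOR NOT 0) -> 1
  row 5 [00101]: ((0 OR (0 XOR 0)) XOR NOT 0) -> 1
  row 6 [00110]: ((1 OR (1 XOR 0)) XOR NOT 0) -> 0
  row 7 [00111]: ((1 OR (1 XOR 0)) XOR NOT 0) -> 0
  row 8 [01000]: ((0 OR (0 XOR 0)) XOR NOT 1) -> 0
  row 9 [01001]: ((0 OR (0 XOR 0)) XOR NOT 1) -> 0
  row 10 [01010]: ((1 OR (1 XOR 0)) XOR NOT 1) -> 1
  row 11 [01011]: ((1 OR (1 XOR 0)) XOR NOT 1) -> 1
  row 12 [01100]: ((0 OR (0 XOR 0)) XOR NOT 1) -> 0
  row 13 [01101]: ((0 OR (0 XOR 0)) XOR NOT 1) -> 0
  row 14 [01110]: ((1 OR (1 XOR 0)) XOR NOT 1) -> 1
  row 15 [01111]: ((1 OR (1 XOR 0)) XOR NOT 1) -> 1
  row 16 [10000]: ((0 OR (0 XOR 1)) XOR NOT 0) -> 0
  row 17 [10001]: ((0 OR (0 XOR 1)) XOR NOT 0) -> 0
  row 18 [10010]: ((1 OR (1 XOR 1)) XOR NOT 0) -> 0
  row 19 [10011]: ((1 OR (1 XOR 1)) XOR NOT 0) -> 0
  row 20 [10100]: ((0 OR (0 XOR 1)) XOR NOT 0) -> 0
  row 21 [10101]: ((0 OR (0 XOR 1)) XOR NOT 0) -> 0
  row 22 [10110]: ((1 OR (1 XOR 1)) XOR NOT 0) -> 0
  row 23 [10111]: ((1 OR (1 XOR 1)) XOR NOT 0) -> 0
  row 24 [11000]: ((0 OR (0 XOR 1)) XOR NOT 1) -> 1
  row 25 [11001]: ((0 OR (0 XOR 1)) XOR NOT 1) -> 1
  row 26 [11010]: ((1 OR (1 XOR 1)) XOR NOT 1) -> 1
  row 27 [11011]: ((1 OR (1 XOR 1)) XOR NOT 1) -> 1
  row 28 [11100]: ((0 OR (0 XOR 1)) XOR NOT 1) -> 1
  row 29 [11101]: ((0 OR (0 XOR 1)) XOR NOT 1) -> 1
  row 30 [11110]: ((1 OR (1 XOR 1)) XOR NOT 1) -> 1
  row 31 [11111]: ((1 OR (1 XOR 1)) XOR NOT 1) -> 1
Full result column, 4 rows per line (a,b,c fixed per line; d,e runs 00..11 left to right):
  rows 0-3 [a,b,c=000]: 1100  = hex C
  rows 4-7 [a,b,c=001]: 1100  = hex C
  rows 8-11 [a,b,c=010]: 0011  = hex 3
  rows 12-15 [a,b,c=011]: 0011  = hex 3
  rows 16-19 [a,b,c=100]: 0000  = hex 0
  rows 20-23 [a,b,c=101]: 0000  = hex 0
  rows 24-27 [a,b,c=110]: 1111  = hex F
  rows 28-31 [a,b,c=111]: 1111  = hex F
Output column (row 0 .. row 31) = 11001100001100110000000011111111
Output column grouped in 4s = 1100 1100 0011 0011 0000 0000 1111 1111 = 0xCC3300FF
Convert to decimal digit by digit (value = value*16 + digit):
  C -> 12
  12*16 + 12 (C) = 204
  204*16 + 3 = 3267
  3267*16 + 3 = 52275
  52275*16 + 0 = 836400
  836400*16 + 0 = 13382400
  13382400*16 + 15 (F) = 214118415
  214118415*16 + 15 (F) = 3425894655
Decimal = 3425894655

3425894655


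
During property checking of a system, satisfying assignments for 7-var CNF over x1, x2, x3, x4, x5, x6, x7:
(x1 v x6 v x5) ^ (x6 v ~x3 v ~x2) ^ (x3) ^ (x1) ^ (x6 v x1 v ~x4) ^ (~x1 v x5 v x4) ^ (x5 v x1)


CNF with 7 clauses over 7 vars (128 assignments).
An assignment satisfies CNF iff every clause has >=1 true literal.
Check each row (bits = x1,x2,x3,x4,x5,x6,x7; clause T/F shown):
  row 0 [0000000]: clauses=FTFFTTF -> 0
  row 1 [0000001]: clauses=FTFFTTF -> 0
  row 2 [0000010]: clauses=TTFFTTF -> 0
  row 3 [0000011]: clauses=TTFFTTF -> 0
  row 4 [0000100]: clauses=TTFFTTT -> 0
  (every remaining row is evaluated the same way; all 128 results are listed next)
Full result column, 8 rows per line (x1,x2,x3,x4 fixed per line; x5,x6,x7 runs 000..111 left to right):
  rows 0-7 [x1,x2,x3,x4=0000]: 00000000  (ones: 0)
  rows 8-15 [x1,x2,x3,x4=0001]: 00000000  (ones: 0)
  rows 16-23 [x1,x2,x3,x4=0010]: 00000000  (ones: 0)
  rows 24-31 [x1,x2,x3,x4=0011]: 00000000  (ones: 0)
  rows 32-39 [x1,x2,x3,x4=0100]: 00000000  (ones: 0)
  rows 40-47 [x1,x2,x3,x4=0101]: 00000000  (ones: 0)
  rows 48-55 [x1,x2,x3,x4=0110]: 00000000  (ones: 0)
  rows 56-63 [x1,x2,x3,x4=0111]: 00000000  (ones: 0)
  rows 64-71 [x1,x2,x3,x4=1000]: 00000000  (ones: 0)
  rows 72-79 [x1,x2,x3,x4=1001]: 00000000  (ones: 0)
  rows 80-87 [x1,x2,x3,x4=1010]: 00001111  (ones: 4)
  rows 88-95 [x1,x2,x3,x4=1011]: 11111111  (ones: 8)
  rows 96-103 [x1,x2,x3,x4=1100]: 00000000  (ones: 0)
  rows 104-111 [x1,x2,x3,x4=1101]: 00000000  (ones: 0)
  rows 112-119 [x1,x2,x3,x4=1110]: 00000011  (ones: 2)
  rows 120-127 [x1,x2,x3,x4=1111]: 00110011  (ones: 4)
Satisfying assignments = 0+0+0+0+0+0+0+0+0+0+4+8+0+0+2+4 = 18

18


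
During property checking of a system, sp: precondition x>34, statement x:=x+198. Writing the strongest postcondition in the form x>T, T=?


Formula: sp(P, x:=E) = exists old_x. (x = E[old_x/x]) AND P[old_x/x] (old_x is the value of x before the assignment; eliminate old_x by solving x = E[old_x/x] for old_x)
Step 1: Precondition P: x>34, i.e. old_x > 34
Step 2: Assignment gives x = old_x + 198, so old_x = x - 198
Step 3: Substitute into P: x - 198 > 34
Step 4: Simplify: x > 34+198 = 232

232


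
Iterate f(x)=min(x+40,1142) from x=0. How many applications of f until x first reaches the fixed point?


Step 1: x=0, cap=1142, increment=40
Step 2: x grows by 40 each step until capped at 1142; fixed point is x=1142
Step 3: iterations = ceil(1142/40) = 29

29


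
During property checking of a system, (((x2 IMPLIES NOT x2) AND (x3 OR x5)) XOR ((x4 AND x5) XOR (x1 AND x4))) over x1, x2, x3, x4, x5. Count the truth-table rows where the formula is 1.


Formula: (((x2 IMPLIES NOT x2) AND (x3 OR x5)) XOR ((x4 AND x5) XOR (x1 AND x4))) over 5 vars (32 rows)
Evaluate each row (x1, x2, x3, x4, x5 as bits, MSB first):
  row 0 [00000]: (((0 IMPLIES NOT 0) AND (0 OR 0)) XOR ((0 AND 0) XOR (0 AND 0))) -> 0
  row 1 [00001]: (((0 IMPLIES NOT 0) AND (0 OR 1)) XOR ((0 AND 1) XOR (0 AND 0))) -> 1
  row 2 [00010]: (((0 IMPLIES NOT 0) AND (0 OR 0)) XOR ((1 AND 0) XOR (0 AND 1))) -> 0
  row 3 [00011]: (((0 IMPLIES NOT 0) AND (0 OR 1)) XOR ((1 AND 1) XOR (0 AND 1))) -> 0
  row 4 [00100]: (((0 IMPLIES NOT 0) AND (1 OR 0)) XOR ((0 AND 0) XOR (0 AND 0))) -> 1
  row 5 [00101]: (((0 IMPLIES NOT 0) AND (1 OR 1)) XOR ((0 AND 1) XOR (0 AND 0))) -> 1
  row 6 [00110]: (((0 IMPLIES NOT 0) AND (1 OR 0)) XOR ((1 AND 0) XOR (0 AND 1))) -> 1
  row 7 [00111]: (((0 IMPLIES NOT 0) AND (1 OR 1)) XOR ((1 AND 1) XOR (0 AND 1))) -> 0
  row 8 [01000]: (((1 IMPLIES NOT 1) AND (0 OR 0)) XOR ((0 AND 0) XOR (0 AND 0))) -> 0
  row 9 [01001]: (((1 IMPLIES NOT 1) AND (0 OR 1)) XOR ((0 AND 1) XOR (0 AND 0))) -> 0
  row 10 [01010]: (((1 IMPLIES NOT 1) AND (0 OR 0)) XOR ((1 AND 0) XOR (0 AND 1))) -> 0
  row 11 [01011]: (((1 IMPLIES NOT 1) AND (0 OR 1)) XOR ((1 AND 1) XOR (0 AND 1))) -> 1
  row 12 [01100]: (((1 IMPLIES NOT 1) AND (1 OR 0)) XOR ((0 AND 0) XOR (0 AND 0))) -> 0
  row 13 [01101]: (((1 IMPLIES NOT 1) AND (1 OR 1)) XOR ((0 AND 1) XOR (0 AND 0))) -> 0
  row 14 [01110]: (((1 IMPLIES NOT 1) AND (1 OR 0)) XOR ((1 AND 0) XOR (0 AND 1))) -> 0
  row 15 [01111]: (((1 IMPLIES NOT 1) AND (1 OR 1)) XOR ((1 AND 1) XOR (0 AND 1))) -> 1
  row 16 [10000]: (((0 IMPLIES NOT 0) AND (0 OR 0)) XOR ((0 AND 0) XOR (1 AND 0))) -> 0
  row 17 [10001]: (((0 IMPLIES NOT 0) AND (0 OR 1)) XOR ((0 AND 1) XOR (1 AND 0))) -> 1
  row 18 [10010]: (((0 IMPLIES NOT 0) AND (0 OR 0)) XOR ((1 AND 0) XOR (1 AND 1))) -> 1
  row 19 [10011]: (((0 IMPLIES NOT 0) AND (0 OR 1)) XOR ((1 AND 1) XOR (1 AND 1))) -> 1
  row 20 [10100]: (((0 IMPLIES NOT 0) AND (1 OR 0)) XOR ((0 AND 0) XOR (1 AND 0))) -> 1
  row 21 [10101]: (((0 IMPLIES NOT 0) AND (1 OR 1)) XOR ((0 AND 1) XOR (1 AND 0))) -> 1
  row 22 [10110]: (((0 IMPLIES NOT 0) AND (1 OR 0)) XOR ((1 AND 0) XOR (1 AND 1))) -> 0
  row 23 [10111]: (((0 IMPLIES NOT 0) AND (1 OR 1)) XOR ((1 AND 1) XOR (1 AND 1))) -> 1
  row 24 [11000]: (((1 IMPLIES NOT 1) AND (0 OR 0)) XOR ((0 AND 0) XOR (1 AND 0))) -> 0
  row 25 [11001]: (((1 IMPLIES NOT 1) AND (0 OR 1)) XOR ((0 AND 1) XOR (1 AND 0))) -> 0
  row 26 [11010]: (((1 IMPLIES NOT 1) AND (0 OR 0)) XOR ((1 AND 0) XOR (1 AND 1))) -> 1
  row 27 [11011]: (((1 IMPLIES NOT 1) AND (0 OR 1)) XOR ((1 AND 1) XOR (1 AND 1))) -> 0
  row 28 [11100]: (((1 IMPLIES NOT 1) AND (1 OR 0)) XOR ((0 AND 0) XOR (1 AND 0))) -> 0
  row 29 [11101]: (((1 IMPLIES NOT 1) AND (1 OR 1)) XOR ((0 AND 1) XOR (1 AND 0))) -> 0
  row 30 [11110]: (((1 IMPLIES NOT 1) AND (1 OR 0)) XOR ((1 AND 0) XOR (1 AND 1))) -> 1
  row 31 [11111]: (((1 IMPLIES NOT 1) AND (1 OR 1)) XOR ((1 AND 1) XOR (1 AND 1))) -> 0
Full result column, 8 rows per line (x1,x2 fixed per line; x3,x4,x5 runs 000..111 left to right):
  rows 0-7 [x1,x2=00]: 01001110  (ones: 4)
  rows 8-15 [x1,x2=01]: 00010001  (ones: 2)
  rows 16-23 [x1,x2=10]: 01111101  (ones: 6)
  rows 24-31 [x1,x2=11]: 00100010  (ones: 2)
Count of 1-rows = 4+2+6+2 = 14

14


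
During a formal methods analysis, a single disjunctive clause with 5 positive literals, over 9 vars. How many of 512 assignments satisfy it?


Step 1: Total=2^9=512
Step 2: Unsat when all 5 false: 2^4=16
Step 3: Sat=512-16=496

496


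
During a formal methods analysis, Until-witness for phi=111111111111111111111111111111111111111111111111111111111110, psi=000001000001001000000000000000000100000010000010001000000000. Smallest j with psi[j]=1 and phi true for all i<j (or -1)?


(phi U psi) at 0: need smallest j with psi[j]=1 and phi[i]=1 for all i in [0,j).
Scan from step 0:
  step 0: phi=1, psi=0 -> continue
  step 1: phi=1, psi=0 -> continue
  step 2: phi=1, psi=0 -> continue
  step 3: phi=1, psi=0 -> continue
  step 5: psi=1 and phi held for [0,5) -> witness found
Witness step = 5

5


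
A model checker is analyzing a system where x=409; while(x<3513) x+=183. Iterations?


Step 1: x goes from 409 toward 3513 by 183; the body runs while x<3513, so iterations = ceil((bound-start)/step)
Step 2: Distance=3104
Step 3: ceil(3104/183)=17

17


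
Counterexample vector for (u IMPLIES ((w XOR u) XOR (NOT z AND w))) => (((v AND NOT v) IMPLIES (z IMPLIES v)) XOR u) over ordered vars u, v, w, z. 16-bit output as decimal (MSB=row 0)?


F1 = (u IMPLIES ((w XOR u) XOR (NOT z AND w)))
F2 = (((v AND NOT v) IMPLIES (z IMPLIES v)) XOR u)
Counterexample to F1=>F2 is where F1=1 and F2=0.
Evaluate each row (bits = u,v,w,z, MSB first):
  row 0 [0000]: F1=1 F2=1 -> F1&~F2 -> 0
  row 1 [0001]: F1=1 F2=1 -> F1&~F2 -> 0
  row 2 [0010]: F1=1 F2=1 -> F1&~F2 -> 0
  row 3 [0011]: F1=1 F2=1 -> F1&~F2 -> 0
  row 4 [0100]: F1=1 F2=1 -> F1&~F2 -> 0
  row 5 [0101]: F1=1 F2=1 -> F1&~F2 -> 0
  row 6 [0110]: F1=1 F2=1 -> F1&~F2 -> 0
  row 7 [0111]: F1=1 F2=1 -> F1&~F2 -> 0
  row 8 [1000]: F1=1 F2=0 -> F1&~F2 -> 1
  row 9 [1001]: F1=1 F2=0 -> F1&~F2 -> 1
  row 10 [1010]: F1=1 F2=0 -> F1&~F2 -> 1
  row 11 [1011]: F1=0 F2=0 -> F1&~F2 -> 0
  row 12 [1100]: F1=1 F2=0 -> F1&~F2 -> 1
  row 13 [1101]: F1=1 F2=0 -> F1&~F2 -> 1
  row 14 [1110]: F1=1 F2=0 -> F1&~F2 -> 1
  row 15 [1111]: F1=0 F2=0 -> F1&~F2 -> 0
Full result column, 4 rows per line (u,v fixed per line; w,z runs 00..11 left to right):
  rows 0-3 [u,v=00]: 0000  = hex 0
  rows 4-7 [u,v=01]: 0000  = hex 0
  rows 8-11 [u,v=10]: 1110  = hex E
  rows 12-15 [u,v=11]: 1110  = hex E
Counterexample vector (row 0 .. row 15) = 0000000011101110
Output column grouped in 4s = 0000 0000 1110 1110 = 0x00EE
Convert to decimal digit by digit (value = value*16 + digit):
  0 -> 0
  0*16 + 0 = 0
  0*16 + 14 (E) = 14
  14*16 + 14 (E) = 238
Decimal = 238

238


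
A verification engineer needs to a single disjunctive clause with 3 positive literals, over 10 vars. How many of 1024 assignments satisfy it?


Step 1: Total=2^10=1024
Step 2: Unsat when all 3 false: 2^7=128
Step 3: Sat=1024-128=896

896


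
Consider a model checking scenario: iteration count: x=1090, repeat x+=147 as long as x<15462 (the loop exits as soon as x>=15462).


Step 1: x goes from 1090 toward 15462 by 147; the body runs while x<15462, so iterations = ceil((bound-start)/step)
Step 2: Distance=14372
Step 3: ceil(14372/147)=98

98


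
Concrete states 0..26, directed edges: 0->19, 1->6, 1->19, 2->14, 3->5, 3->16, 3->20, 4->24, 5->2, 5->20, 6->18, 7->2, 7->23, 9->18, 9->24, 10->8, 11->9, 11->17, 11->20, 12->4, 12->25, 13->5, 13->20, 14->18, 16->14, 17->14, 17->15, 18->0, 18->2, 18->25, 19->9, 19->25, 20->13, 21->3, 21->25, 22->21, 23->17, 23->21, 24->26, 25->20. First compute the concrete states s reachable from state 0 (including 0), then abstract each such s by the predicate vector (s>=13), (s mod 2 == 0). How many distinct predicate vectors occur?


BFS from 0:
Concrete reachable: {0, 2, 5, 9, 13, 14, 18, 19, 20, 24, 25, 26}
Abstract via predicates (s>=13), (s mod 2 == 0):
  (0,0) <- {5, 9}
  (0,1) <- {0, 2}
  (1,0) <- {13, 19, 25}
  (1,1) <- {14, 18, 20, 24, 26}
Distinct abstract states = 4

4


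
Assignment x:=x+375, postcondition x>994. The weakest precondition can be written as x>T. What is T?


Formula: wp(x:=E, P) = P[E/x] (substitute E for x in postcondition)
Step 1: Postcondition: x>994
Step 2: Substitute x+375 for x: x+375>994
Step 3: Solve for x: x > 994-375 = 619

619


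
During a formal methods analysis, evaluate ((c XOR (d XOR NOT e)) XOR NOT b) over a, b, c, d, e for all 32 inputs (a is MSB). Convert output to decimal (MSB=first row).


Formula: ((c XOR (d XOR NOT e)) XOR NOT b) over a, b, c, d, e (32 rows)
Evaluate each row (bits = a,b,c,d,e, MSB first):
  row 0 [00000]: ((0 XOR (0 XOR NOT 0)) XOR NOT 0) -> 0
  row 1 [00001]: ((0 XOR (0 XOR NOT 1)) XOR NOT 0) -> 1
  row 2 [00010]: ((0 XOR (1 XOR NOT 0)) XOR NOT 0) -> 1
  row 3 [00011]: ((0 XOR (1 XOR NOT 1)) XOR NOT 0) -> 0
  row 4 [00100]: ((1 XOR (0 XOR NOT 0)) XOR NOT 0) -> 1
  row 5 [00101]: ((1 XOR (0 XOR NOT 1)) XOR NOT 0) -> 0
  row 6 [00110]: ((1 XOR (1 XOR NOT 0)) XOR NOT 0) -> 0
  row 7 [00111]: ((1 XOR (1 XOR NOT 1)) XOR NOT 0) -> 1
  row 8 [01000]: ((0 XOR (0 XOR NOT 0)) XOR NOT 1) -> 1
  row 9 [01001]: ((0 XOR (0 XOR NOT 1)) XOR NOT 1) -> 0
  row 10 [01010]: ((0 XOR (1 XOR NOT 0)) XOR NOT 1) -> 0
  row 11 [01011]: ((0 XOR (1 XOR NOT 1)) XOR NOT 1) -> 1
  row 12 [01100]: ((1 XOR (0 XOR NOT 0)) XOR NOT 1) -> 0
  row 13 [01101]: ((1 XOR (0 XOR NOT 1)) XOR NOT 1) -> 1
  row 14 [01110]: ((1 XOR (1 XOR NOT 0)) XOR NOT 1) -> 1
  row 15 [01111]: ((1 XOR (1 XOR NOT 1)) XOR NOT 1) -> 0
  row 16 [10000]: ((0 XOR (0 XOR NOT 0)) XOR NOT 0) -> 0
  row 17 [10001]: ((0 XOR (0 XOR NOT 1)) XOR NOT 0) -> 1
  row 18 [10010]: ((0 XOR (1 XOR NOT 0)) XOR NOT 0) -> 1
  row 19 [10011]: ((0 XOR (1 XOR NOT 1)) XOR NOT 0) -> 0
  row 20 [10100]: ((1 XOR (0 XOR NOT 0)) XOR NOT 0) -> 1
  row 21 [10101]: ((1 XOR (0 XOR NOT 1)) XOR NOT 0) -> 0
  row 22 [10110]: ((1 XOR (1 XOR NOT 0)) XOR NOT 0) -> 0
  row 23 [10111]: ((1 XOR (1 XOR NOT 1)) XOR NOT 0) -> 1
  row 24 [11000]: ((0 XOR (0 XOR NOT 0)) XOR NOT 1) -> 1
  row 25 [11001]: ((0 XOR (0 XOR NOT 1)) XOR NOT 1) -> 0
  row 26 [11010]: ((0 XOR (1 XOR NOT 0)) XOR NOT 1) -> 0
  row 27 [11011]: ((0 XOR (1 XOR NOT 1)) XOR NOT 1) -> 1
  row 28 [11100]: ((1 XOR (0 XOR NOT 0)) XOR NOT 1) -> 0
  row 29 [11101]: ((1 XOR (0 XOR NOT 1)) XOR NOT 1) -> 1
  row 30 [11110]: ((1 XOR (1 XOR NOT 0)) XOR NOT 1) -> 1
  row 31 [11111]: ((1 XOR (1 XOR NOT 1)) XOR NOT 1) -> 0
Full result column, 4 rows per line (a,b,c fixed per line; d,e runs 00..11 left to right):
  rows 0-3 [a,b,c=000]: 0110  = hex 6
  rows 4-7 [a,b,c=001]: 1001  = hex 9
  rows 8-11 [a,b,c=010]: 1001  = hex 9
  rows 12-15 [a,b,c=011]: 0110  = hex 6
  rows 16-19 [a,b,c=100]: 0110  = hex 6
  rows 20-23 [a,b,c=101]: 1001  = hex 9
  rows 24-27 [a,b,c=110]: 1001  = hex 9
  rows 28-31 [a,b,c=111]: 0110  = hex 6
Output column (row 0 .. row 31) = 01101001100101100110100110010110
Output column grouped in 4s = 0110 1001 1001 0110 0110 1001 1001 0110 = 0x69966996
Convert to decimal digit by digit (value = value*16 + digit):
  6 -> 6
  6*16 + 9 = 105
  105*16 + 9 = 1689
  1689*16 + 6 = 27030
  27030*16 + 6 = 432486
  432486*16 + 9 = 6919785
  6919785*16 + 9 = 110716569
  110716569*16 + 6 = 1771465110
Decimal = 1771465110

1771465110


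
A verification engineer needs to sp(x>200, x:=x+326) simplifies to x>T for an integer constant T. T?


Formula: sp(P, x:=E) = exists old_x. (x = E[old_x/x]) AND P[old_x/x] (old_x is the value of x before the assignment; eliminate old_x by solving x = E[old_x/x] for old_x)
Step 1: Precondition P: x>200, i.e. old_x > 200
Step 2: Assignment gives x = old_x + 326, so old_x = x - 326
Step 3: Substitute into P: x - 326 > 200
Step 4: Simplify: x > 200+326 = 526

526


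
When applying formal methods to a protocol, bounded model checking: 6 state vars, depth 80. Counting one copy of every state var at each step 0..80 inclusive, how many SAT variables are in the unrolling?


BMC unrolls to depth k, creating one copy of each state var for steps 0..k.
Step count = 80 + 1 = 81 (steps 0 through 80)
Vars per step = 6
Total = 6 * 81 = 486

486


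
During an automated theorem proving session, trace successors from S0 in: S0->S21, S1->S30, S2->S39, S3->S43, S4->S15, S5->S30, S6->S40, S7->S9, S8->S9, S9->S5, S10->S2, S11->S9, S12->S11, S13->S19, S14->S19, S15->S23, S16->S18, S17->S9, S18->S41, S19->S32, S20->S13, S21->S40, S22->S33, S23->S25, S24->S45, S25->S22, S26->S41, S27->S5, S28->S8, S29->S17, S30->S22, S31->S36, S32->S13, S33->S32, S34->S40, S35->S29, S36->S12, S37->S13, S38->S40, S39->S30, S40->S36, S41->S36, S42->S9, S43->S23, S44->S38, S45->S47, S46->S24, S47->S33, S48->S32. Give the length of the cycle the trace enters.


Trace from S0 until a state repeats:
  S0 -> S21 -> S40 -> S36 -> S12 -> S11 -> S9 -> S5 -> S30 -> S22 -> S33 -> S32 -> S13 -> S19 -> S32
S32 first seen at step 11, revisited at step 14.
Cycle length = 14 - 11 = 3

3


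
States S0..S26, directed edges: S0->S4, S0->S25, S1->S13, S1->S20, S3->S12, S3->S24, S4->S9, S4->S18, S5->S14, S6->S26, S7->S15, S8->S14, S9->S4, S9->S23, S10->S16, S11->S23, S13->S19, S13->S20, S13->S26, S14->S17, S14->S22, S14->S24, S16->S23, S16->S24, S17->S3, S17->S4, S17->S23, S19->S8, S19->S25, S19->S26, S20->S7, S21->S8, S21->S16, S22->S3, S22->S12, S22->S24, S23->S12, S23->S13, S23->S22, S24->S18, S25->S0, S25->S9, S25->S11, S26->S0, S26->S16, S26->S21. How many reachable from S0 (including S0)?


BFS from S0:
  layer 0: {S0}
  layer 1: {S4, S25}
  layer 2: {S9, S11, S18}
  layer 3: {S23}
  layer 4: {S12, S13, S22}
  layer 5: {S3, S19, S20, S24, S26}
  layer 6: {S7, S8, S16, S21}
  layer 7: {S14, S15}
  layer 8: {S17}
Reachable set: {S0, S3, S4, S7, S8, S9, S11, S12, S13, S14, S15, S16, S17, S18, S19, S20, S21, S22, S23, S24, S25, S26}
Count = 22

22


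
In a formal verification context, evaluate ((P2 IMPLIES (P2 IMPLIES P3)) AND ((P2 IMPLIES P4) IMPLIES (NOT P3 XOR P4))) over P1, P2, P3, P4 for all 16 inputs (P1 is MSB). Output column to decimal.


Formula: ((P2 IMPLIES (P2 IMPLIES P3)) AND ((P2 IMPLIES P4) IMPLIES (NOT P3 XOR P4))) over P1, P2, P3, P4 (16 rows)
Evaluate each row (bits = P1,P2,P3,P4, MSB first):
  row 0 [0000]: ((0 IMPLIES (0 IMPLIES 0)) AND ((0 IMPLIES 0) IMPLIES (NOT 0 XOR 0))) -> 1
  row 1 [0001]: ((0 IMPLIES (0 IMPLIES 0)) AND ((0 IMPLIES 1) IMPLIES (NOT 0 XOR 1))) -> 0
  row 2 [0010]: ((0 IMPLIES (0 IMPLIES 1)) AND ((0 IMPLIES 0) IMPLIES (NOT 1 XOR 0))) -> 0
  row 3 [0011]: ((0 IMPLIES (0 IMPLIES 1)) AND ((0 IMPLIES 1) IMPLIES (NOT 1 XOR 1))) -> 1
  row 4 [0100]: ((1 IMPLIES (1 IMPLIES 0)) AND ((1 IMPLIES 0) IMPLIES (NOT 0 XOR 0))) -> 0
  row 5 [0101]: ((1 IMPLIES (1 IMPLIES 0)) AND ((1 IMPLIES 1) IMPLIES (NOT 0 XOR 1))) -> 0
  row 6 [0110]: ((1 IMPLIES (1 IMPLIES 1)) AND ((1 IMPLIES 0) IMPLIES (NOT 1 XOR 0))) -> 1
  row 7 [0111]: ((1 IMPLIES (1 IMPLIES 1)) AND ((1 IMPLIES 1) IMPLIES (NOT 1 XOR 1))) -> 1
  row 8 [1000]: ((0 IMPLIES (0 IMPLIES 0)) AND ((0 IMPLIES 0) IMPLIES (NOT 0 XOR 0))) -> 1
  row 9 [1001]: ((0 IMPLIES (0 IMPLIES 0)) AND ((0 IMPLIES 1) IMPLIES (NOT 0 XOR 1))) -> 0
  row 10 [1010]: ((0 IMPLIES (0 IMPLIES 1)) AND ((0 IMPLIES 0) IMPLIES (NOT 1 XOR 0))) -> 0
  row 11 [1011]: ((0 IMPLIES (0 IMPLIES 1)) AND ((0 IMPLIES 1) IMPLIES (NOT 1 XOR 1))) -> 1
  row 12 [1100]: ((1 IMPLIES (1 IMPLIES 0)) AND ((1 IMPLIES 0) IMPLIES (NOT 0 XOR 0))) -> 0
  row 13 [1101]: ((1 IMPLIES (1 IMPLIES 0)) AND ((1 IMPLIES 1) IMPLIES (NOT 0 XOR 1))) -> 0
  row 14 [1110]: ((1 IMPLIES (1 IMPLIES 1)) AND ((1 IMPLIES 0) IMPLIES (NOT 1 XOR 0))) -> 1
  row 15 [1111]: ((1 IMPLIES (1 IMPLIES 1)) AND ((1 IMPLIES 1) IMPLIES (NOT 1 XOR 1))) -> 1
Full result column, 4 rows per line (P1,P2 fixed per line; P3,P4 runs 00..11 left to right):
  rows 0-3 [P1,P2=00]: 1001  = hex 9
  rows 4-7 [P1,P2=01]: 0011  = hex 3
  rows 8-11 [P1,P2=10]: 1001  = hex 9
  rows 12-15 [P1,P2=11]: 0011  = hex 3
Output column (row 0 .. row 15) = 1001001110010011
Output column grouped in 4s = 1001 0011 1001 0011 = 0x9393
Convert to decimal digit by digit (value = value*16 + digit):
  9 -> 9
  9*16 + 3 = 147
  147*16 + 9 = 2361
  2361*16 + 3 = 37779
Decimal = 37779

37779


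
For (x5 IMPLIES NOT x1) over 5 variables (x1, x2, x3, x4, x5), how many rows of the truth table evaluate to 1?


Formula: (x5 IMPLIES NOT x1) over 5 vars (32 rows)
Evaluate each row (x1, x2, x3, x4, x5 as bits, MSB first):
  row 0 [00000]: (0 IMPLIES NOT 0) -> 1
  row 1 [00001]: (1 IMPLIES NOT 0) -> 1
  row 2 [00010]: (0 IMPLIES NOT 0) -> 1
  row 3 [00011]: (1 IMPLIES NOT 0) -> 1
  row 4 [00100]: (0 IMPLIES NOT 0) -> 1
  row 5 [00101]: (1 IMPLIES NOT 0) -> 1
  row 6 [00110]: (0 IMPLIES NOT 0) -> 1
  row 7 [00111]: (1 IMPLIES NOT 0) -> 1
  row 8 [01000]: (0 IMPLIES NOT 0) -> 1
  row 9 [01001]: (1 IMPLIES NOT 0) -> 1
  row 10 [01010]: (0 IMPLIES NOT 0) -> 1
  row 11 [01011]: (1 IMPLIES NOT 0) -> 1
  row 12 [01100]: (0 IMPLIES NOT 0) -> 1
  row 13 [01101]: (1 IMPLIES NOT 0) -> 1
  row 14 [01110]: (0 IMPLIES NOT 0) -> 1
  row 15 [01111]: (1 IMPLIES NOT 0) -> 1
  row 16 [10000]: (0 IMPLIES NOT 1) -> 1
  row 17 [10001]: (1 IMPLIES NOT 1) -> 0
  row 18 [10010]: (0 IMPLIES NOT 1) -> 1
  row 19 [10011]: (1 IMPLIES NOT 1) -> 0
  row 20 [10100]: (0 IMPLIES NOT 1) -> 1
  row 21 [10101]: (1 IMPLIES NOT 1) -> 0
  row 22 [10110]: (0 IMPLIES NOT 1) -> 1
  row 23 [10111]: (1 IMPLIES NOT 1) -> 0
  row 24 [11000]: (0 IMPLIES NOT 1) -> 1
  row 25 [11001]: (1 IMPLIES NOT 1) -> 0
  row 26 [11010]: (0 IMPLIES NOT 1) -> 1
  row 27 [11011]: (1 IMPLIES NOT 1) -> 0
  row 28 [11100]: (0 IMPLIES NOT 1) -> 1
  row 29 [11101]: (1 IMPLIES NOT 1) -> 0
  row 30 [11110]: (0 IMPLIES NOT 1) -> 1
  row 31 [11111]: (1 IMPLIES NOT 1) -> 0
Full result column, 8 rows per line (x1,x2 fixed per line; x3,x4,x5 runs 000..111 left to right):
  rows 0-7 [x1,x2=00]: 11111111  (ones: 8)
  rows 8-15 [x1,x2=01]: 11111111  (ones: 8)
  rows 16-23 [x1,x2=10]: 10101010  (ones: 4)
  rows 24-31 [x1,x2=11]: 10101010  (ones: 4)
Count of 1-rows = 8+8+4+4 = 24

24


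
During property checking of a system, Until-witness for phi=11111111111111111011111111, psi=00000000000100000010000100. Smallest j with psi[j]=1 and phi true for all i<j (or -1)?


(phi U psi) at 0: need smallest j with psi[j]=1 and phi[i]=1 for all i in [0,j).
Scan from step 0:
  step 0: phi=1, psi=0 -> continue
  step 1: phi=1, psi=0 -> continue
  step 2: phi=1, psi=0 -> continue
  step 3: phi=1, psi=0 -> continue
  step 11: psi=1 and phi held for [0,11) -> witness found
Witness step = 11

11


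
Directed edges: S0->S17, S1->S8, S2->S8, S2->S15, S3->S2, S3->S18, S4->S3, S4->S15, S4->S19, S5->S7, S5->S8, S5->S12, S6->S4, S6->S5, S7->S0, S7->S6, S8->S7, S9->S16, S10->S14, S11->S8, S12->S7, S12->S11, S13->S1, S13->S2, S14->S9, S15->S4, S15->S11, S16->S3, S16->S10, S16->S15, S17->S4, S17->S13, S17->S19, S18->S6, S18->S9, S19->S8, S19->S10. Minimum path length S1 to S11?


BFS layer-by-layer from S1:
  dist 0: {S1}
  dist 1: {S8}
  dist 2: {S7}
  dist 3: {S0, S6}
  dist 4: {S4, S5, S17}
  dist 5: {S3, S12, S13, S15, S19}
  dist 6: {S2, S10, S11, S18}
  -> S11 reached at distance 6
Shortest path length = 6

6


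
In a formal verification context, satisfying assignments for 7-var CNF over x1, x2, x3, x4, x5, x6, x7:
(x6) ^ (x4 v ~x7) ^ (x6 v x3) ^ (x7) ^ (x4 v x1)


CNF with 5 clauses over 7 vars (128 assignments).
An assignment satisfies CNF iff every clause has >=1 true literal.
Check each row (bits = x1,x2,x3,x4,x5,x6,x7; clause T/F shown):
  row 0 [0000000]: clauses=FTFFF -> 0
  row 1 [0000001]: clauses=FFFTF -> 0
  row 2 [0000010]: clauses=TTTFF -> 0
  row 3 [0000011]: clauses=TFTTF -> 0
  row 4 [0000100]: clauses=FTFFF -> 0
  (every remaining row is evaluated the same way; all 128 results are listed next)
Full result column, 8 rows per line (x1,x2,x3,x4 fixed per line; x5,x6,x7 runs 000..111 left to right):
  rows 0-7 [x1,x2,x3,x4=0000]: 00000000  (ones: 0)
  rows 8-15 [x1,x2,x3,x4=0001]: 00010001  (ones: 2)
  rows 16-23 [x1,x2,x3,x4=0010]: 00000000  (ones: 0)
  rows 24-31 [x1,x2,x3,x4=0011]: 00010001  (ones: 2)
  rows 32-39 [x1,x2,x3,x4=0100]: 00000000  (ones: 0)
  rows 40-47 [x1,x2,x3,x4=0101]: 00010001  (ones: 2)
  rows 48-55 [x1,x2,x3,x4=0110]: 00000000  (ones: 0)
  rows 56-63 [x1,x2,x3,x4=0111]: 00010001  (ones: 2)
  rows 64-71 [x1,x2,x3,x4=1000]: 00000000  (ones: 0)
  rows 72-79 [x1,x2,x3,x4=1001]: 00010001  (ones: 2)
  rows 80-87 [x1,x2,x3,x4=1010]: 00000000  (ones: 0)
  rows 88-95 [x1,x2,x3,x4=1011]: 00010001  (ones: 2)
  rows 96-103 [x1,x2,x3,x4=1100]: 00000000  (ones: 0)
  rows 104-111 [x1,x2,x3,x4=1101]: 00010001  (ones: 2)
  rows 112-119 [x1,x2,x3,x4=1110]: 00000000  (ones: 0)
  rows 120-127 [x1,x2,x3,x4=1111]: 00010001  (ones: 2)
Satisfying assignments = 0+2+0+2+0+2+0+2+0+2+0+2+0+2+0+2 = 16

16


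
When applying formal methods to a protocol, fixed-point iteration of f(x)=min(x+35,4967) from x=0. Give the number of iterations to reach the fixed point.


Step 1: x=0, cap=4967, increment=35
Step 2: x grows by 35 each step until capped at 4967; fixed point is x=4967
Step 3: iterations = ceil(4967/35) = 142

142


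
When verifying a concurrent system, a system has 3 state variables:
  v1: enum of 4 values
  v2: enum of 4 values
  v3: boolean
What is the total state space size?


State space = product of domain sizes of all variables.
Domain sizes:
  v1 (enum of 4 values): 4
  v2 (enum of 4 values): 4
  v3 (boolean): 2
Product = 4 * 4 * 2 = 32

32


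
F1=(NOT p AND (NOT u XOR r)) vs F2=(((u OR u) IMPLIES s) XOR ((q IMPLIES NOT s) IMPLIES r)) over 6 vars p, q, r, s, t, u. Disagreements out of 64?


F1 = (NOT p AND (NOT u XOR r))
F2 = (((u OR u) IMPLIES s) XOR ((q IMPLIES NOT s) IMPLIES r))
Evaluate both on each of 64 rows (bits = p,q,r,s,t,u):
  row 0 [000000]: F1=1 F2=1 -> 0
  row 1 [000001]: F1=0 F2=0 -> 0
  row 2 [000010]: F1=1 F2=1 -> 0
  row 3 [000011]: F1=0 F2=0 -> 0
  row 4 [000100]: F1=1 F2=1 -> 0
  (every remaining row is evaluated the same way; all 64 results are listed next)
Full result column, 8 rows per line (p,q,r fixed per line; s,t,u runs 000..111 left to right):
  rows 0-7 [p,q,r=000]: 00000101  (ones: 2)
  rows 8-15 [p,q,r=001]: 00000101  (ones: 2)
  rows 16-23 [p,q,r=010]: 00001010  (ones: 2)
  rows 24-31 [p,q,r=011]: 00000101  (ones: 2)
  rows 32-39 [p,q,r=100]: 10101111  (ones: 6)
  rows 40-47 [p,q,r=101]: 01010000  (ones: 2)
  rows 48-55 [p,q,r=110]: 10100000  (ones: 2)
  rows 56-63 [p,q,r=111]: 01010000  (ones: 2)
Disagreements = 2+2+2+2+6+2+2+2 = 20

20


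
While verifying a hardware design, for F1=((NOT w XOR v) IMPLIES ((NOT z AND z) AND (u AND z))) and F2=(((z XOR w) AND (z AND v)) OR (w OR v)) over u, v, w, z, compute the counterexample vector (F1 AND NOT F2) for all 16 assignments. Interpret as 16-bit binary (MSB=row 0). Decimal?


F1 = ((NOT w XOR v) IMPLIES ((NOT z AND z) AND (u AND z)))
F2 = (((z XOR w) AND (z AND v)) OR (w OR v))
Counterexample to F1=>F2 is where F1=1 and F2=0.
Evaluate each row (bits = u,v,w,z, MSB first):
  row 0 [0000]: F1=0 F2=0 -> F1&~F2 -> 0
  row 1 [0001]: F1=0 F2=0 -> F1&~F2 -> 0
  row 2 [0010]: F1=1 F2=1 -> F1&~F2 -> 0
  row 3 [0011]: F1=1 F2=1 -> F1&~F2 -> 0
  row 4 [0100]: F1=1 F2=1 -> F1&~F2 -> 0
  row 5 [0101]: F1=1 F2=1 -> F1&~F2 -> 0
  row 6 [0110]: F1=0 F2=1 -> F1&~F2 -> 0
  row 7 [0111]: F1=0 F2=1 -> F1&~F2 -> 0
  row 8 [1000]: F1=0 F2=0 -> F1&~F2 -> 0
  row 9 [1001]: F1=0 F2=0 -> F1&~F2 -> 0
  row 10 [1010]: F1=1 F2=1 -> F1&~F2 -> 0
  row 11 [1011]: F1=1 F2=1 -> F1&~F2 -> 0
  row 12 [1100]: F1=1 F2=1 -> F1&~F2 -> 0
  row 13 [1101]: F1=1 F2=1 -> F1&~F2 -> 0
  row 14 [1110]: F1=0 F2=1 -> F1&~F2 -> 0
  row 15 [1111]: F1=0 F2=1 -> F1&~F2 -> 0
Full result column, 4 rows per line (u,v fixed per line; w,z runs 00..11 left to right):
  rows 0-3 [u,v=00]: 0000  = hex 0
  rows 4-7 [u,v=01]: 0000  = hex 0
  rows 8-11 [u,v=10]: 0000  = hex 0
  rows 12-15 [u,v=11]: 0000  = hex 0
Counterexample vector (row 0 .. row 15) = 0000000000000000
Output column grouped in 4s = 0000 0000 0000 0000 = 0x0000
Convert to decimal digit by digit (value = value*16 + digit):
  0 -> 0
  0*16 + 0 = 0
  0*16 + 0 = 0
  0*16 + 0 = 0
Decimal = 0

0
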